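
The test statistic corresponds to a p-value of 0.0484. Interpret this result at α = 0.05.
Since p = 0.0484 < α = 0.05, reject H₀.
There is sufficient evidence to reject the null hypothesis; the result is statistically significant at the 0.05 level.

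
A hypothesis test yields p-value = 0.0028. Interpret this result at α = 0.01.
Since p = 0.0028 < α = 0.01, reject H₀.
There is sufficient evidence to reject the null hypothesis; the result is statistically significant at the 0.01 level.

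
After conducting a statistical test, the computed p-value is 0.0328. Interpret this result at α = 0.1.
Since p = 0.0328 < α = 0.1, reject H₀.
There is sufficient evidence to reject the null hypothesis; the result is statistically significant at the 0.1 level.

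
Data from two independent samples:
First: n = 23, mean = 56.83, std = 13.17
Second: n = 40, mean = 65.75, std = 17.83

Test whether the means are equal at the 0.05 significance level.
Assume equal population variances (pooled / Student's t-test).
Student's two-sample t-test (equal variances):
H₀: μ₁ = μ₂
H₁: μ₁ ≠ μ₂
df = n₁ + n₂ - 2 = 61
Pooled variance s_p² = [(n₁-1)s₁² + (n₂-1)s₂²] / (n₁ + n₂ - 2) = [(22)(13.17²) + (39)(17.83²)] / 61 = 265.8086
SE = √(s_p²(1/n₁ + 1/n₂)) = √(265.8086 × (1/23 + 1/40)) = 4.2664
t = (x̄₁ - x̄₂) / SE = (56.83 - 65.75) / 4.2664 = -8.92 / 4.2664 = -2.091
p-value = 0.0407

Since p-value < α = 0.05, we reject H₀.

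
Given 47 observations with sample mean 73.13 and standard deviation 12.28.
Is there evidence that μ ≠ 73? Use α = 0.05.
One-sample t-test:
H₀: μ = 73
H₁: μ ≠ 73
df = n - 1 = 46
t = (x̄ - μ₀) / (s/√n) = (73.13 - 73) / (12.28/√47) = 0.073
p-value = 0.9425

Since p-value > α = 0.05, we fail to reject H₀.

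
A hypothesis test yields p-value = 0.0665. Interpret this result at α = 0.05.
Since p = 0.0665 > α = 0.05, fail to reject H₀.
There is insufficient evidence to reject the null hypothesis; the result is not statistically significant at the 0.05 level.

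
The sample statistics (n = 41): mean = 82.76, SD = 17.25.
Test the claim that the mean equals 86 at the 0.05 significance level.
One-sample t-test:
H₀: μ = 86
H₁: μ ≠ 86
df = n - 1 = 40
t = (x̄ - μ₀) / (s/√n) = (82.76 - 86) / (17.25/√41) = -1.203
p-value = 0.2362

Since p-value > α = 0.05, we fail to reject H₀.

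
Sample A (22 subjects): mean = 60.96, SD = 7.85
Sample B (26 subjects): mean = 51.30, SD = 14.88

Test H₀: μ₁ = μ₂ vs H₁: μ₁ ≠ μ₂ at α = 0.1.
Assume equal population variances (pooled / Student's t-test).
Student's two-sample t-test (equal variances):
H₀: μ₁ = μ₂
H₁: μ₁ ≠ μ₂
df = n₁ + n₂ - 2 = 46
Pooled variance s_p² = [(n₁-1)s₁² + (n₂-1)s₂²] / (n₁ + n₂ - 2) = [(21)(7.85²) + (25)(14.88²)] / 46 = 148.4659
SE = √(s_p²(1/n₁ + 1/n₂)) = √(148.4659 × (1/22 + 1/26)) = 3.5297
t = (x̄₁ - x̄₂) / SE = (60.96 - 51.30) / 3.5297 = 9.66 / 3.5297 = 2.737
p-value = 0.0088

Since p-value < α = 0.1, we reject H₀.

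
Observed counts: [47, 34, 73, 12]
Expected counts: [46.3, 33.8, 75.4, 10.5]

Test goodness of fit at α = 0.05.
Chi-square goodness of fit test:
H₀: observed counts match expected distribution
H₁: observed counts differ from expected distribution
df = k - 1 = 3
χ² = Σ(O - E)²/E
   = (47 - 46.3)²/46.3 + (34 - 33.8)²/33.8 + (73 - 75.4)²/75.4 + (12 - 10.5)²/10.5
   = 0.011 + 0.001 + 0.076 + 0.214
   = 0.30
p-value = 0.9596

Since p-value > α = 0.05, we fail to reject H₀.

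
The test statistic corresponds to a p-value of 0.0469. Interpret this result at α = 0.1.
Since p = 0.0469 < α = 0.1, reject H₀.
There is sufficient evidence to reject the null hypothesis; the result is statistically significant at the 0.1 level.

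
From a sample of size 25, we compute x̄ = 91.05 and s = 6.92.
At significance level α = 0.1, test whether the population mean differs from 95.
One-sample t-test:
H₀: μ = 95
H₁: μ ≠ 95
df = n - 1 = 24
t = (x̄ - μ₀) / (s/√n) = (91.05 - 95) / (6.92/√25) = -2.854
p-value = 0.0088

Since p-value < α = 0.1, we reject H₀.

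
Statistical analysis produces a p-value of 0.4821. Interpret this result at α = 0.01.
Since p = 0.4821 > α = 0.01, fail to reject H₀.
There is insufficient evidence to reject the null hypothesis; the result is not statistically significant at the 0.01 level.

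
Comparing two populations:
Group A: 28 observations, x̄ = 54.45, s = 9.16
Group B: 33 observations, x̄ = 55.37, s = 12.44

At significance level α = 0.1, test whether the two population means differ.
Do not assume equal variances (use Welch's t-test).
Welch's two-sample t-test:
H₀: μ₁ = μ₂
H₁: μ₁ ≠ μ₂
s₁²/n₁ = 9.16²/28 = 2.9966,  s₂²/n₂ = 12.44²/33 = 4.6895
SE = √(s₁²/n₁ + s₂²/n₂) = √(2.9966 + 4.6895) = 2.7724
df (Welch-Satterthwaite) = (s₁²/n₁ + s₂²/n₂)² / [(s₁²/n₁)²/(n₁-1) + (s₂²/n₂)²/(n₂-1)] ≈ 57.93
t = (x̄₁ - x̄₂) / SE = (54.45 - 55.37) / 2.7724 = -0.92 / 2.7724 = -0.332
p-value = 0.7412

Since p-value > α = 0.1, we fail to reject H₀.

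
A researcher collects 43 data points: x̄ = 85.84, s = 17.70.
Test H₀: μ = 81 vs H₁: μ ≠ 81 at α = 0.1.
One-sample t-test:
H₀: μ = 81
H₁: μ ≠ 81
df = n - 1 = 42
t = (x̄ - μ₀) / (s/√n) = (85.84 - 81) / (17.70/√43) = 1.793
p-value = 0.0802

Since p-value < α = 0.1, we reject H₀.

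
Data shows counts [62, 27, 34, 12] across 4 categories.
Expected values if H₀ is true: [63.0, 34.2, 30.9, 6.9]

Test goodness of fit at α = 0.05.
Chi-square goodness of fit test:
H₀: observed counts match expected distribution
H₁: observed counts differ from expected distribution
df = k - 1 = 3
χ² = Σ(O - E)²/E
   = (62 - 63.0)²/63.0 + (27 - 34.2)²/34.2 + (34 - 30.9)²/30.9 + (12 - 6.9)²/6.9
   = 0.016 + 1.516 + 0.311 + 3.770
   = 5.61
p-value = 0.1321

Since p-value > α = 0.05, we fail to reject H₀.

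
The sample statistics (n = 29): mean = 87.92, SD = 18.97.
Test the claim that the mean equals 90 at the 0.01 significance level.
One-sample t-test:
H₀: μ = 90
H₁: μ ≠ 90
df = n - 1 = 28
t = (x̄ - μ₀) / (s/√n) = (87.92 - 90) / (18.97/√29) = -0.590
p-value = 0.5596

Since p-value > α = 0.01, we fail to reject H₀.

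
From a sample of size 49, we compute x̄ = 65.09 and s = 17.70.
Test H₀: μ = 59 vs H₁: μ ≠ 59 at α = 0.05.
One-sample t-test:
H₀: μ = 59
H₁: μ ≠ 59
df = n - 1 = 48
t = (x̄ - μ₀) / (s/√n) = (65.09 - 59) / (17.70/√49) = 2.408
p-value = 0.0199

Since p-value < α = 0.05, we reject H₀.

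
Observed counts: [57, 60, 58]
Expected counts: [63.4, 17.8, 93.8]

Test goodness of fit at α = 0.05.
Chi-square goodness of fit test:
H₀: observed counts match expected distribution
H₁: observed counts differ from expected distribution
df = k - 1 = 2
χ² = Σ(O - E)²/E
   = (57 - 63.4)²/63.4 + (60 - 17.8)²/17.8 + (58 - 93.8)²/93.8
   = 0.646 + 100.047 + 13.664
   = 114.36
p-value < 0.0001

Since p-value < α = 0.05, we reject H₀.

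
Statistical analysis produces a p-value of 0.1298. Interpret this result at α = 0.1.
Since p = 0.1298 > α = 0.1, fail to reject H₀.
There is insufficient evidence to reject the null hypothesis; the result is not statistically significant at the 0.1 level.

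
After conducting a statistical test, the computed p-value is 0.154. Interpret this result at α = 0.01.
Since p = 0.154 > α = 0.01, fail to reject H₀.
There is insufficient evidence to reject the null hypothesis; the result is not statistically significant at the 0.01 level.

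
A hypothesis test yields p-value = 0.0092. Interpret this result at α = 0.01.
Since p = 0.0092 < α = 0.01, reject H₀.
There is sufficient evidence to reject the null hypothesis; the result is statistically significant at the 0.01 level.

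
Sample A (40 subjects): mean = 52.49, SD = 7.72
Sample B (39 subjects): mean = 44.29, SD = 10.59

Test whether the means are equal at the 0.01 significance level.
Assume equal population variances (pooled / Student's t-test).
Student's two-sample t-test (equal variances):
H₀: μ₁ = μ₂
H₁: μ₁ ≠ μ₂
df = n₁ + n₂ - 2 = 77
Pooled variance s_p² = [(n₁-1)s₁² + (n₂-1)s₂²] / (n₁ + n₂ - 2) = [(39)(7.72²) + (38)(10.59²)] / 77 = 85.5320
SE = √(s_p²(1/n₁ + 1/n₂)) = √(85.5320 × (1/40 + 1/39)) = 2.0812
t = (x̄₁ - x̄₂) / SE = (52.49 - 44.29) / 2.0812 = 8.20 / 2.0812 = 3.940
p-value = 0.0002

Since p-value < α = 0.01, we reject H₀.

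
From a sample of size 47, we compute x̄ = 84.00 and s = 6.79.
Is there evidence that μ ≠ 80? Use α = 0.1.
One-sample t-test:
H₀: μ = 80
H₁: μ ≠ 80
df = n - 1 = 46
t = (x̄ - μ₀) / (s/√n) = (84.00 - 80) / (6.79/√47) = 4.039
p-value = 0.0002

Since p-value < α = 0.1, we reject H₀.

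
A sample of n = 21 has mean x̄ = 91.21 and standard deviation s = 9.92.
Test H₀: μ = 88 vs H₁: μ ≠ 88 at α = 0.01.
One-sample t-test:
H₀: μ = 88
H₁: μ ≠ 88
df = n - 1 = 20
t = (x̄ - μ₀) / (s/√n) = (91.21 - 88) / (9.92/√21) = 1.483
p-value = 0.1537

Since p-value > α = 0.01, we fail to reject H₀.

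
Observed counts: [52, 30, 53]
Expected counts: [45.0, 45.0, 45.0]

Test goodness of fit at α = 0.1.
Chi-square goodness of fit test:
H₀: observed counts match expected distribution
H₁: observed counts differ from expected distribution
df = k - 1 = 2
χ² = Σ(O - E)²/E
   = (52 - 45.0)²/45.0 + (30 - 45.0)²/45.0 + (53 - 45.0)²/45.0
   = 1.089 + 5.000 + 1.422
   = 7.51
p-value = 0.0234

Since p-value < α = 0.1, we reject H₀.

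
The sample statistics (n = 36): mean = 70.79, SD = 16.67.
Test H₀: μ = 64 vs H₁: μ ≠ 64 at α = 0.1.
One-sample t-test:
H₀: μ = 64
H₁: μ ≠ 64
df = n - 1 = 35
t = (x̄ - μ₀) / (s/√n) = (70.79 - 64) / (16.67/√36) = 2.444
p-value = 0.0197

Since p-value < α = 0.1, we reject H₀.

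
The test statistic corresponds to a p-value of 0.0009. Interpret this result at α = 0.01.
Since p = 0.0009 < α = 0.01, reject H₀.
There is sufficient evidence to reject the null hypothesis; the result is statistically significant at the 0.01 level.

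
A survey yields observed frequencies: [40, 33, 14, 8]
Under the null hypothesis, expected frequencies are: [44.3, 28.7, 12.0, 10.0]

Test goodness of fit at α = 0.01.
Chi-square goodness of fit test:
H₀: observed counts match expected distribution
H₁: observed counts differ from expected distribution
df = k - 1 = 3
χ² = Σ(O - E)²/E
   = (40 - 44.3)²/44.3 + (33 - 28.7)²/28.7 + (14 - 12.0)²/12.0 + (8 - 10.0)²/10.0
   = 0.417 + 0.644 + 0.333 + 0.400
   = 1.79
p-value = 0.6160

Since p-value > α = 0.01, we fail to reject H₀.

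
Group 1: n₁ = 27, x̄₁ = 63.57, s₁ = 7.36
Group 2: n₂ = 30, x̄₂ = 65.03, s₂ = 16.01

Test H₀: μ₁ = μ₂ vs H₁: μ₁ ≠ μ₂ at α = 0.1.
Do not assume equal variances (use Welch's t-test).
Welch's two-sample t-test:
H₀: μ₁ = μ₂
H₁: μ₁ ≠ μ₂
s₁²/n₁ = 7.36²/27 = 2.0063,  s₂²/n₂ = 16.01²/30 = 8.5440
SE = √(s₁²/n₁ + s₂²/n₂) = √(2.0063 + 8.5440) = 3.2481
df (Welch-Satterthwaite) = (s₁²/n₁ + s₂²/n₂)² / [(s₁²/n₁)²/(n₁-1) + (s₂²/n₂)²/(n₂-1)] ≈ 41.66
t = (x̄₁ - x̄₂) / SE = (63.57 - 65.03) / 3.2481 = -1.46 / 3.2481 = -0.449
p-value = 0.6554

Since p-value > α = 0.1, we fail to reject H₀.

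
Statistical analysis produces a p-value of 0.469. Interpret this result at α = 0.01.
Since p = 0.469 > α = 0.01, fail to reject H₀.
There is insufficient evidence to reject the null hypothesis; the result is not statistically significant at the 0.01 level.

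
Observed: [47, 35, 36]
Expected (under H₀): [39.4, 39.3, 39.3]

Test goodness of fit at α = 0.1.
Chi-square goodness of fit test:
H₀: observed counts match expected distribution
H₁: observed counts differ from expected distribution
df = k - 1 = 2
χ² = Σ(O - E)²/E
   = (47 - 39.4)²/39.4 + (35 - 39.3)²/39.3 + (36 - 39.3)²/39.3
   = 1.466 + 0.470 + 0.277
   = 2.21
p-value = 0.3306

Since p-value > α = 0.1, we fail to reject H₀.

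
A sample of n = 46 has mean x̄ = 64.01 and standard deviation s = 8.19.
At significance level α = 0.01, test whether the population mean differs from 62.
One-sample t-test:
H₀: μ = 62
H₁: μ ≠ 62
df = n - 1 = 45
t = (x̄ - μ₀) / (s/√n) = (64.01 - 62) / (8.19/√46) = 1.665
p-value = 0.1030

Since p-value > α = 0.01, we fail to reject H₀.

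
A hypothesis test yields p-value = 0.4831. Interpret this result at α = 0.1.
Since p = 0.4831 > α = 0.1, fail to reject H₀.
There is insufficient evidence to reject the null hypothesis; the result is not statistically significant at the 0.1 level.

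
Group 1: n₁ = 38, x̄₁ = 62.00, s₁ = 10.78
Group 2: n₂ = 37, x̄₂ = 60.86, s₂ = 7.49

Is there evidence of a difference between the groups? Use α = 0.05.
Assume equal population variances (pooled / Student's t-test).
Student's two-sample t-test (equal variances):
H₀: μ₁ = μ₂
H₁: μ₁ ≠ μ₂
df = n₁ + n₂ - 2 = 73
Pooled variance s_p² = [(n₁-1)s₁² + (n₂-1)s₂²] / (n₁ + n₂ - 2) = [(37)(10.78²) + (36)(7.49²)] / 73 = 86.5660
SE = √(s_p²(1/n₁ + 1/n₂)) = √(86.5660 × (1/38 + 1/37)) = 2.1489
t = (x̄₁ - x̄₂) / SE = (62.00 - 60.86) / 2.1489 = 1.14 / 2.1489 = 0.531
p-value = 0.5974

Since p-value > α = 0.05, we fail to reject H₀.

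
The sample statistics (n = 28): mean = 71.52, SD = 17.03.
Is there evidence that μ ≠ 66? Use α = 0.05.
One-sample t-test:
H₀: μ = 66
H₁: μ ≠ 66
df = n - 1 = 27
t = (x̄ - μ₀) / (s/√n) = (71.52 - 66) / (17.03/√28) = 1.715
p-value = 0.0978

Since p-value > α = 0.05, we fail to reject H₀.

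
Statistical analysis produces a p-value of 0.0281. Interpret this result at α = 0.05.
Since p = 0.0281 < α = 0.05, reject H₀.
There is sufficient evidence to reject the null hypothesis; the result is statistically significant at the 0.05 level.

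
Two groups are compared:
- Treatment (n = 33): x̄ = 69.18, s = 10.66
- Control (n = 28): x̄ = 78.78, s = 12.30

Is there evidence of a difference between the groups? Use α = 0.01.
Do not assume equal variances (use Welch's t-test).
Welch's two-sample t-test:
H₀: μ₁ = μ₂
H₁: μ₁ ≠ μ₂
s₁²/n₁ = 10.66²/33 = 3.4435,  s₂²/n₂ = 12.30²/28 = 5.4032
SE = √(s₁²/n₁ + s₂²/n₂) = √(3.4435 + 5.4032) = 2.9743
df (Welch-Satterthwaite) = (s₁²/n₁ + s₂²/n₂)² / [(s₁²/n₁)²/(n₁-1) + (s₂²/n₂)²/(n₂-1)] ≈ 53.91
t = (x̄₁ - x̄₂) / SE = (69.18 - 78.78) / 2.9743 = -9.60 / 2.9743 = -3.228
p-value = 0.0021

Since p-value < α = 0.01, we reject H₀.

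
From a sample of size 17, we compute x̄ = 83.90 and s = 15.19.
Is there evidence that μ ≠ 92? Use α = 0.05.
One-sample t-test:
H₀: μ = 92
H₁: μ ≠ 92
df = n - 1 = 16
t = (x̄ - μ₀) / (s/√n) = (83.90 - 92) / (15.19/√17) = -2.199
p-value = 0.0430

Since p-value < α = 0.05, we reject H₀.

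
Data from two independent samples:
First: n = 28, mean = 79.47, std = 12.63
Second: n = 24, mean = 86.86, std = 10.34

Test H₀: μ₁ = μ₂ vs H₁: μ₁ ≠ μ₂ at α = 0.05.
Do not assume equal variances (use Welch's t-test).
Welch's two-sample t-test:
H₀: μ₁ = μ₂
H₁: μ₁ ≠ μ₂
s₁²/n₁ = 12.63²/28 = 5.6970,  s₂²/n₂ = 10.34²/24 = 4.4548
SE = √(s₁²/n₁ + s₂²/n₂) = √(5.6970 + 4.4548) = 3.1862
df (Welch-Satterthwaite) = (s₁²/n₁ + s₂²/n₂)² / [(s₁²/n₁)²/(n₁-1) + (s₂²/n₂)²/(n₂-1)] ≈ 49.91
t = (x̄₁ - x̄₂) / SE = (79.47 - 86.86) / 3.1862 = -7.39 / 3.1862 = -2.319
p-value = 0.0245

Since p-value < α = 0.05, we reject H₀.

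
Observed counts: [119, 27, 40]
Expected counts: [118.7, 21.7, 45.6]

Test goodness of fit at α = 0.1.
Chi-square goodness of fit test:
H₀: observed counts match expected distribution
H₁: observed counts differ from expected distribution
df = k - 1 = 2
χ² = Σ(O - E)²/E
   = (119 - 118.7)²/118.7 + (27 - 21.7)²/21.7 + (40 - 45.6)²/45.6
   = 0.001 + 1.294 + 0.688
   = 1.98
p-value = 0.3710

Since p-value > α = 0.1, we fail to reject H₀.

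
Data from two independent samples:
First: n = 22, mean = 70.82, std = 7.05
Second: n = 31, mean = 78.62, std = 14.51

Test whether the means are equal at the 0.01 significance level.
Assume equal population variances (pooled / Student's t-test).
Student's two-sample t-test (equal variances):
H₀: μ₁ = μ₂
H₁: μ₁ ≠ μ₂
df = n₁ + n₂ - 2 = 51
Pooled variance s_p² = [(n₁-1)s₁² + (n₂-1)s₂²] / (n₁ + n₂ - 2) = [(21)(7.05²) + (30)(14.51²)] / 51 = 144.3129
SE = √(s_p²(1/n₁ + 1/n₂)) = √(144.3129 × (1/22 + 1/31)) = 3.3489
t = (x̄₁ - x̄₂) / SE = (70.82 - 78.62) / 3.3489 = -7.80 / 3.3489 = -2.329
p-value = 0.0239

Since p-value > α = 0.01, we fail to reject H₀.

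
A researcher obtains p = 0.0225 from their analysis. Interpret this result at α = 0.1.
Since p = 0.0225 < α = 0.1, reject H₀.
There is sufficient evidence to reject the null hypothesis; the result is statistically significant at the 0.1 level.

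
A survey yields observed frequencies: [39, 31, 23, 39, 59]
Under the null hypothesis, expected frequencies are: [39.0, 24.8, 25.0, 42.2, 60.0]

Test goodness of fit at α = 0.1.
Chi-square goodness of fit test:
H₀: observed counts match expected distribution
H₁: observed counts differ from expected distribution
df = k - 1 = 4
χ² = Σ(O - E)²/E
   = (39 - 39.0)²/39.0 + (31 - 24.8)²/24.8 + (23 - 25.0)²/25.0 + (39 - 42.2)²/42.2 + (59 - 60.0)²/60.0
   = 0.000 + 1.550 + 0.160 + 0.243 + 0.017
   = 1.97
p-value = 0.7414

Since p-value > α = 0.1, we fail to reject H₀.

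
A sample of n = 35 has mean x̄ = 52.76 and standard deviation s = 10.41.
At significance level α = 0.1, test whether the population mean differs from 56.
One-sample t-test:
H₀: μ = 56
H₁: μ ≠ 56
df = n - 1 = 34
t = (x̄ - μ₀) / (s/√n) = (52.76 - 56) / (10.41/√35) = -1.841
p-value = 0.0743

Since p-value < α = 0.1, we reject H₀.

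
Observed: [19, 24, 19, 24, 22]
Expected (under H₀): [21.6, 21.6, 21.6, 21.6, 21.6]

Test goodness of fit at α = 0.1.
Chi-square goodness of fit test:
H₀: observed counts match expected distribution
H₁: observed counts differ from expected distribution
df = k - 1 = 4
χ² = Σ(O - E)²/E
   = (19 - 21.6)²/21.6 + (24 - 21.6)²/21.6 + (19 - 21.6)²/21.6 + (24 - 21.6)²/21.6 + (22 - 21.6)²/21.6
   = 0.313 + 0.267 + 0.313 + 0.267 + 0.007
   = 1.17
p-value = 0.8836

Since p-value > α = 0.1, we fail to reject H₀.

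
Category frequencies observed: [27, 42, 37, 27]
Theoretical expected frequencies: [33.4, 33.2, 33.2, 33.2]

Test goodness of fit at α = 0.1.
Chi-square goodness of fit test:
H₀: observed counts match expected distribution
H₁: observed counts differ from expected distribution
df = k - 1 = 3
χ² = Σ(O - E)²/E
   = (27 - 33.4)²/33.4 + (42 - 33.2)²/33.2 + (37 - 33.2)²/33.2 + (27 - 33.2)²/33.2
   = 1.226 + 2.333 + 0.435 + 1.158
   = 5.15
p-value = 0.1610

Since p-value > α = 0.1, we fail to reject H₀.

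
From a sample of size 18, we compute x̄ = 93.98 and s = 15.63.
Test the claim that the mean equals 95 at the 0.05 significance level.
One-sample t-test:
H₀: μ = 95
H₁: μ ≠ 95
df = n - 1 = 17
t = (x̄ - μ₀) / (s/√n) = (93.98 - 95) / (15.63/√18) = -0.277
p-value = 0.7852

Since p-value > α = 0.05, we fail to reject H₀.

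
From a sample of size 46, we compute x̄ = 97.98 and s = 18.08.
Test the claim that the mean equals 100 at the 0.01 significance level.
One-sample t-test:
H₀: μ = 100
H₁: μ ≠ 100
df = n - 1 = 45
t = (x̄ - μ₀) / (s/√n) = (97.98 - 100) / (18.08/√46) = -0.758
p-value = 0.4525

Since p-value > α = 0.01, we fail to reject H₀.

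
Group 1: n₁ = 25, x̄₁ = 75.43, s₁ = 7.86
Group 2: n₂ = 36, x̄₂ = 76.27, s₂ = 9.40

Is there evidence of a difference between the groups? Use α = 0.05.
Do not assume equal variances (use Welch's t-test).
Welch's two-sample t-test:
H₀: μ₁ = μ₂
H₁: μ₁ ≠ μ₂
s₁²/n₁ = 7.86²/25 = 2.4712,  s₂²/n₂ = 9.40²/36 = 2.4544
SE = √(s₁²/n₁ + s₂²/n₂) = √(2.4712 + 2.4544) = 2.2194
df (Welch-Satterthwaite) = (s₁²/n₁ + s₂²/n₂)² / [(s₁²/n₁)²/(n₁-1) + (s₂²/n₂)²/(n₂-1)] ≈ 56.88
t = (x̄₁ - x̄₂) / SE = (75.43 - 76.27) / 2.2194 = -0.84 / 2.2194 = -0.378
p-value = 0.7065

Since p-value > α = 0.05, we fail to reject H₀.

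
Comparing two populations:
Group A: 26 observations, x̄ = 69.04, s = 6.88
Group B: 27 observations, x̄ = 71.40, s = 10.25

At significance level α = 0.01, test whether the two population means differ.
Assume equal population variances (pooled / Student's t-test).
Student's two-sample t-test (equal variances):
H₀: μ₁ = μ₂
H₁: μ₁ ≠ μ₂
df = n₁ + n₂ - 2 = 51
Pooled variance s_p² = [(n₁-1)s₁² + (n₂-1)s₂²] / (n₁ + n₂ - 2) = [(25)(6.88²) + (26)(10.25²)] / 51 = 76.7644
SE = √(s_p²(1/n₁ + 1/n₂)) = √(76.7644 × (1/26 + 1/27)) = 2.4074
t = (x̄₁ - x̄₂) / SE = (69.04 - 71.40) / 2.4074 = -2.36 / 2.4074 = -0.980
p-value = 0.3316

Since p-value > α = 0.01, we fail to reject H₀.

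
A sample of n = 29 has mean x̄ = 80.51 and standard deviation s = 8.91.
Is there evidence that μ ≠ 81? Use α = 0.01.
One-sample t-test:
H₀: μ = 81
H₁: μ ≠ 81
df = n - 1 = 28
t = (x̄ - μ₀) / (s/√n) = (80.51 - 81) / (8.91/√29) = -0.296
p-value = 0.7693

Since p-value > α = 0.01, we fail to reject H₀.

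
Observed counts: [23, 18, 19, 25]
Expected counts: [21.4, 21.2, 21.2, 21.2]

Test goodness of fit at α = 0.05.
Chi-square goodness of fit test:
H₀: observed counts match expected distribution
H₁: observed counts differ from expected distribution
df = k - 1 = 3
χ² = Σ(O - E)²/E
   = (23 - 21.4)²/21.4 + (18 - 21.2)²/21.2 + (19 - 21.2)²/21.2 + (25 - 21.2)²/21.2
   = 0.120 + 0.483 + 0.228 + 0.681
   = 1.51
p-value = 0.6795

Since p-value > α = 0.05, we fail to reject H₀.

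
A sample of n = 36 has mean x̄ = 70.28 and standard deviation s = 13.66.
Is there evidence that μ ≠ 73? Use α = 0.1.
One-sample t-test:
H₀: μ = 73
H₁: μ ≠ 73
df = n - 1 = 35
t = (x̄ - μ₀) / (s/√n) = (70.28 - 73) / (13.66/√36) = -1.195
p-value = 0.2402

Since p-value > α = 0.1, we fail to reject H₀.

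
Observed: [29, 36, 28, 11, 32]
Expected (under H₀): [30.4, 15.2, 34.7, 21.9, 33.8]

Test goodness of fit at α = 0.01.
Chi-square goodness of fit test:
H₀: observed counts match expected distribution
H₁: observed counts differ from expected distribution
df = k - 1 = 4
χ² = Σ(O - E)²/E
   = (29 - 30.4)²/30.4 + (36 - 15.2)²/15.2 + (28 - 34.7)²/34.7 + (11 - 21.9)²/21.9 + (32 - 33.8)²/33.8
   = 0.064 + 28.463 + 1.294 + 5.425 + 0.096
   = 35.34
p-value < 0.0001

Since p-value < α = 0.01, we reject H₀.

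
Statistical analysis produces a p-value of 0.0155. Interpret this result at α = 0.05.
Since p = 0.0155 < α = 0.05, reject H₀.
There is sufficient evidence to reject the null hypothesis; the result is statistically significant at the 0.05 level.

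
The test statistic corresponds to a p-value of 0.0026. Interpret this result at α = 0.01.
Since p = 0.0026 < α = 0.01, reject H₀.
There is sufficient evidence to reject the null hypothesis; the result is statistically significant at the 0.01 level.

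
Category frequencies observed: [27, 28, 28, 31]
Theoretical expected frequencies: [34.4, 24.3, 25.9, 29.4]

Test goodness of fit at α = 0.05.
Chi-square goodness of fit test:
H₀: observed counts match expected distribution
H₁: observed counts differ from expected distribution
df = k - 1 = 3
χ² = Σ(O - E)²/E
   = (27 - 34.4)²/34.4 + (28 - 24.3)²/24.3 + (28 - 25.9)²/25.9 + (31 - 29.4)²/29.4
   = 1.592 + 0.563 + 0.170 + 0.087
   = 2.41
p-value = 0.4913

Since p-value > α = 0.05, we fail to reject H₀.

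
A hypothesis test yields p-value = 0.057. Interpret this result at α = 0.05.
Since p = 0.057 > α = 0.05, fail to reject H₀.
There is insufficient evidence to reject the null hypothesis; the result is not statistically significant at the 0.05 level.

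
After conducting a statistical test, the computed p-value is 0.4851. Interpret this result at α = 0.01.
Since p = 0.4851 > α = 0.01, fail to reject H₀.
There is insufficient evidence to reject the null hypothesis; the result is not statistically significant at the 0.01 level.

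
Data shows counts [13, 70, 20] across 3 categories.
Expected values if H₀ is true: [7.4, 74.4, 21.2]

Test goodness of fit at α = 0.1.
Chi-square goodness of fit test:
H₀: observed counts match expected distribution
H₁: observed counts differ from expected distribution
df = k - 1 = 2
χ² = Σ(O - E)²/E
   = (13 - 7.4)²/7.4 + (70 - 74.4)²/74.4 + (20 - 21.2)²/21.2
   = 4.238 + 0.260 + 0.068
   = 4.57
p-value = 0.1020

Since p-value > α = 0.1, we fail to reject H₀.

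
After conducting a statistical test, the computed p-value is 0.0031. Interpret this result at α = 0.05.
Since p = 0.0031 < α = 0.05, reject H₀.
There is sufficient evidence to reject the null hypothesis; the result is statistically significant at the 0.05 level.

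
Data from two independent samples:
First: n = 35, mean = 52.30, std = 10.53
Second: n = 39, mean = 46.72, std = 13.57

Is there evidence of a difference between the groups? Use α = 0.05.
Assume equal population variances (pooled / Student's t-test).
Student's two-sample t-test (equal variances):
H₀: μ₁ = μ₂
H₁: μ₁ ≠ μ₂
df = n₁ + n₂ - 2 = 72
Pooled variance s_p² = [(n₁-1)s₁² + (n₂-1)s₂²] / (n₁ + n₂ - 2) = [(34)(10.53²) + (38)(13.57²)] / 72 = 149.5480
SE = √(s_p²(1/n₁ + 1/n₂)) = √(149.5480 × (1/35 + 1/39)) = 2.8473
t = (x̄₁ - x̄₂) / SE = (52.30 - 46.72) / 2.8473 = 5.58 / 2.8473 = 1.960
p-value = 0.0539

Since p-value > α = 0.05, we fail to reject H₀.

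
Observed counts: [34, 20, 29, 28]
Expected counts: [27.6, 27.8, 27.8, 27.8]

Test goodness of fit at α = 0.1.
Chi-square goodness of fit test:
H₀: observed counts match expected distribution
H₁: observed counts differ from expected distribution
df = k - 1 = 3
χ² = Σ(O - E)²/E
   = (34 - 27.6)²/27.6 + (20 - 27.8)²/27.8 + (29 - 27.8)²/27.8 + (28 - 27.8)²/27.8
   = 1.484 + 2.188 + 0.052 + 0.001
   = 3.73
p-value = 0.2926

Since p-value > α = 0.1, we fail to reject H₀.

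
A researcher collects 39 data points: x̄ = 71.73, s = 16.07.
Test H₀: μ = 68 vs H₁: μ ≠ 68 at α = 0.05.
One-sample t-test:
H₀: μ = 68
H₁: μ ≠ 68
df = n - 1 = 38
t = (x̄ - μ₀) / (s/√n) = (71.73 - 68) / (16.07/√39) = 1.450
p-value = 0.1554

Since p-value > α = 0.05, we fail to reject H₀.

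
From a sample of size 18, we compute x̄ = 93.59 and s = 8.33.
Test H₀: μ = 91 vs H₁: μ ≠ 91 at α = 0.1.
One-sample t-test:
H₀: μ = 91
H₁: μ ≠ 91
df = n - 1 = 17
t = (x̄ - μ₀) / (s/√n) = (93.59 - 91) / (8.33/√18) = 1.319
p-value = 0.2046

Since p-value > α = 0.1, we fail to reject H₀.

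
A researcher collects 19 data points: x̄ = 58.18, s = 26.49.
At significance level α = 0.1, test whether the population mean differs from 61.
One-sample t-test:
H₀: μ = 61
H₁: μ ≠ 61
df = n - 1 = 18
t = (x̄ - μ₀) / (s/√n) = (58.18 - 61) / (26.49/√19) = -0.464
p-value = 0.6482

Since p-value > α = 0.1, we fail to reject H₀.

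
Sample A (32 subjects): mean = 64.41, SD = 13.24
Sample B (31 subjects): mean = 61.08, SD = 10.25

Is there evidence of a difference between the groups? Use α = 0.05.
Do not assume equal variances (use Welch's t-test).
Welch's two-sample t-test:
H₀: μ₁ = μ₂
H₁: μ₁ ≠ μ₂
s₁²/n₁ = 13.24²/32 = 5.4781,  s₂²/n₂ = 10.25²/31 = 3.3891
SE = √(s₁²/n₁ + s₂²/n₂) = √(5.4781 + 3.3891) = 2.9778
df (Welch-Satterthwaite) = (s₁²/n₁ + s₂²/n₂)² / [(s₁²/n₁)²/(n₁-1) + (s₂²/n₂)²/(n₂-1)] ≈ 58.20
t = (x̄₁ - x̄₂) / SE = (64.41 - 61.08) / 2.9778 = 3.33 / 2.9778 = 1.118
p-value = 0.2680

Since p-value > α = 0.05, we fail to reject H₀.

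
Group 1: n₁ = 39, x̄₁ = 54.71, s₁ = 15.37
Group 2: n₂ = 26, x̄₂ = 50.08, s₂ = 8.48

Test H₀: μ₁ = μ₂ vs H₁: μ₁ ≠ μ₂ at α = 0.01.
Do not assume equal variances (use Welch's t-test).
Welch's two-sample t-test:
H₀: μ₁ = μ₂
H₁: μ₁ ≠ μ₂
s₁²/n₁ = 15.37²/39 = 6.0574,  s₂²/n₂ = 8.48²/26 = 2.7658
SE = √(s₁²/n₁ + s₂²/n₂) = √(6.0574 + 2.7658) = 2.9704
df (Welch-Satterthwaite) = (s₁²/n₁ + s₂²/n₂)² / [(s₁²/n₁)²/(n₁-1) + (s₂²/n₂)²/(n₂-1)] ≈ 61.22
t = (x̄₁ - x̄₂) / SE = (54.71 - 50.08) / 2.9704 = 4.63 / 2.9704 = 1.559
p-value = 0.1242

Since p-value > α = 0.01, we fail to reject H₀.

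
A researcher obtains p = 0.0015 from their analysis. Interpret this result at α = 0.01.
Since p = 0.0015 < α = 0.01, reject H₀.
There is sufficient evidence to reject the null hypothesis; the result is statistically significant at the 0.01 level.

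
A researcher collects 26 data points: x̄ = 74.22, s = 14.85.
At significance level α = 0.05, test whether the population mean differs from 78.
One-sample t-test:
H₀: μ = 78
H₁: μ ≠ 78
df = n - 1 = 25
t = (x̄ - μ₀) / (s/√n) = (74.22 - 78) / (14.85/√26) = -1.298
p-value = 0.2062

Since p-value > α = 0.05, we fail to reject H₀.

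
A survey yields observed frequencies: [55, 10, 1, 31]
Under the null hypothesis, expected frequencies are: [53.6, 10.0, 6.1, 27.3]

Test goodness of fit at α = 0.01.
Chi-square goodness of fit test:
H₀: observed counts match expected distribution
H₁: observed counts differ from expected distribution
df = k - 1 = 3
χ² = Σ(O - E)²/E
   = (55 - 53.6)²/53.6 + (10 - 10.0)²/10.0 + (1 - 6.1)²/6.1 + (31 - 27.3)²/27.3
   = 0.037 + 0.000 + 4.264 + 0.501
   = 4.80
p-value = 0.1869

Since p-value > α = 0.01, we fail to reject H₀.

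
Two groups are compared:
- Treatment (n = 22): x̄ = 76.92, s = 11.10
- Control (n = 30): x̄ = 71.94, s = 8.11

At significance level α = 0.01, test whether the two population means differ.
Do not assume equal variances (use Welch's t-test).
Welch's two-sample t-test:
H₀: μ₁ = μ₂
H₁: μ₁ ≠ μ₂
s₁²/n₁ = 11.10²/22 = 5.6005,  s₂²/n₂ = 8.11²/30 = 2.1924
SE = √(s₁²/n₁ + s₂²/n₂) = √(5.6005 + 2.1924) = 2.7916
df (Welch-Satterthwaite) = (s₁²/n₁ + s₂²/n₂)² / [(s₁²/n₁)²/(n₁-1) + (s₂²/n₂)²/(n₂-1)] ≈ 36.60
t = (x̄₁ - x̄₂) / SE = (76.92 - 71.94) / 2.7916 = 4.98 / 2.7916 = 1.784
p-value = 0.0827

Since p-value > α = 0.01, we fail to reject H₀.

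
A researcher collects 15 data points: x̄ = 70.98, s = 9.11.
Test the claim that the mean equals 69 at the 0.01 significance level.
One-sample t-test:
H₀: μ = 69
H₁: μ ≠ 69
df = n - 1 = 14
t = (x̄ - μ₀) / (s/√n) = (70.98 - 69) / (9.11/√15) = 0.842
p-value = 0.4141

Since p-value > α = 0.01, we fail to reject H₀.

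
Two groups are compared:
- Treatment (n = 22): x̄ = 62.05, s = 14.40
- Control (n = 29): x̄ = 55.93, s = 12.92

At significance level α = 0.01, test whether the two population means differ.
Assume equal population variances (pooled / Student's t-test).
Student's two-sample t-test (equal variances):
H₀: μ₁ = μ₂
H₁: μ₁ ≠ μ₂
df = n₁ + n₂ - 2 = 49
Pooled variance s_p² = [(n₁-1)s₁² + (n₂-1)s₂²] / (n₁ + n₂ - 2) = [(21)(14.40²) + (28)(12.92²)] / 49 = 184.2551
SE = √(s_p²(1/n₁ + 1/n₂)) = √(184.2551 × (1/22 + 1/29)) = 3.8378
t = (x̄₁ - x̄₂) / SE = (62.05 - 55.93) / 3.8378 = 6.12 / 3.8378 = 1.595
p-value = 0.1172

Since p-value > α = 0.01, we fail to reject H₀.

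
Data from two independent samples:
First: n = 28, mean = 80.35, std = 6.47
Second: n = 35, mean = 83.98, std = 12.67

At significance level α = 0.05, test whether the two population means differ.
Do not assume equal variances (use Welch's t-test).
Welch's two-sample t-test:
H₀: μ₁ = μ₂
H₁: μ₁ ≠ μ₂
s₁²/n₁ = 6.47²/28 = 1.4950,  s₂²/n₂ = 12.67²/35 = 4.5865
SE = √(s₁²/n₁ + s₂²/n₂) = √(1.4950 + 4.5865) = 2.4661
df (Welch-Satterthwaite) = (s₁²/n₁ + s₂²/n₂)² / [(s₁²/n₁)²/(n₁-1) + (s₂²/n₂)²/(n₂-1)] ≈ 52.72
t = (x̄₁ - x̄₂) / SE = (80.35 - 83.98) / 2.4661 = -3.63 / 2.4661 = -1.472
p-value = 0.1470

Since p-value > α = 0.05, we fail to reject H₀.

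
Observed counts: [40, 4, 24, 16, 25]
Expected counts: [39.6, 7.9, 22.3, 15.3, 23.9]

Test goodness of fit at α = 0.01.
Chi-square goodness of fit test:
H₀: observed counts match expected distribution
H₁: observed counts differ from expected distribution
df = k - 1 = 4
χ² = Σ(O - E)²/E
   = (40 - 39.6)²/39.6 + (4 - 7.9)²/7.9 + (24 - 22.3)²/22.3 + (16 - 15.3)²/15.3 + (25 - 23.9)²/23.9
   = 0.004 + 1.925 + 0.130 + 0.032 + 0.051
   = 2.14
p-value = 0.7097

Since p-value > α = 0.01, we fail to reject H₀.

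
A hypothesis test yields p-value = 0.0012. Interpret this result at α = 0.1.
Since p = 0.0012 < α = 0.1, reject H₀.
There is sufficient evidence to reject the null hypothesis; the result is statistically significant at the 0.1 level.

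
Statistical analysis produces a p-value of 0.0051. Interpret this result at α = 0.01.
Since p = 0.0051 < α = 0.01, reject H₀.
There is sufficient evidence to reject the null hypothesis; the result is statistically significant at the 0.01 level.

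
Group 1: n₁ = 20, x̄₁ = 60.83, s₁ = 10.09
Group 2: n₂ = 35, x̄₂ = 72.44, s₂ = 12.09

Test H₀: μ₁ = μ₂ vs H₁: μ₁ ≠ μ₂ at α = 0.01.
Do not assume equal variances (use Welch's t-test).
Welch's two-sample t-test:
H₀: μ₁ = μ₂
H₁: μ₁ ≠ μ₂
s₁²/n₁ = 10.09²/20 = 5.0904,  s₂²/n₂ = 12.09²/35 = 4.1762
SE = √(s₁²/n₁ + s₂²/n₂) = √(5.0904 + 4.1762) = 3.0441
df (Welch-Satterthwaite) = (s₁²/n₁ + s₂²/n₂)² / [(s₁²/n₁)²/(n₁-1) + (s₂²/n₂)²/(n₂-1)] ≈ 45.75
t = (x̄₁ - x̄₂) / SE = (60.83 - 72.44) / 3.0441 = -11.61 / 3.0441 = -3.814
p-value = 0.0004

Since p-value < α = 0.01, we reject H₀.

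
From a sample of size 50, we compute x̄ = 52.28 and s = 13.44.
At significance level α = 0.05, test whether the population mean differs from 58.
One-sample t-test:
H₀: μ = 58
H₁: μ ≠ 58
df = n - 1 = 49
t = (x̄ - μ₀) / (s/√n) = (52.28 - 58) / (13.44/√50) = -3.009
p-value = 0.0041

Since p-value < α = 0.05, we reject H₀.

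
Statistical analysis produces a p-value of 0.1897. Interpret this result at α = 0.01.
Since p = 0.1897 > α = 0.01, fail to reject H₀.
There is insufficient evidence to reject the null hypothesis; the result is not statistically significant at the 0.01 level.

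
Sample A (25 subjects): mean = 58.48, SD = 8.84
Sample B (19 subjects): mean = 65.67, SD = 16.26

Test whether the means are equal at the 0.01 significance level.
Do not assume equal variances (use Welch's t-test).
Welch's two-sample t-test:
H₀: μ₁ = μ₂
H₁: μ₁ ≠ μ₂
s₁²/n₁ = 8.84²/25 = 3.1258,  s₂²/n₂ = 16.26²/19 = 13.9151
SE = √(s₁²/n₁ + s₂²/n₂) = √(3.1258 + 13.9151) = 4.1281
df (Welch-Satterthwaite) = (s₁²/n₁ + s₂²/n₂)² / [(s₁²/n₁)²/(n₁-1) + (s₂²/n₂)²/(n₂-1)] ≈ 26.01
t = (x̄₁ - x̄₂) / SE = (58.48 - 65.67) / 4.1281 = -7.19 / 4.1281 = -1.742
p-value = 0.0934

Since p-value > α = 0.01, we fail to reject H₀.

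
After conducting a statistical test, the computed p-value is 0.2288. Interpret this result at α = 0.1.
Since p = 0.2288 > α = 0.1, fail to reject H₀.
There is insufficient evidence to reject the null hypothesis; the result is not statistically significant at the 0.1 level.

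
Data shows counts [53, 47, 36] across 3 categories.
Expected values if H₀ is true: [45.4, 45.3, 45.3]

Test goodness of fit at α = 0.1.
Chi-square goodness of fit test:
H₀: observed counts match expected distribution
H₁: observed counts differ from expected distribution
df = k - 1 = 2
χ² = Σ(O - E)²/E
   = (53 - 45.4)²/45.4 + (47 - 45.3)²/45.3 + (36 - 45.3)²/45.3
   = 1.272 + 0.064 + 1.909
   = 3.25
p-value = 0.1974

Since p-value > α = 0.1, we fail to reject H₀.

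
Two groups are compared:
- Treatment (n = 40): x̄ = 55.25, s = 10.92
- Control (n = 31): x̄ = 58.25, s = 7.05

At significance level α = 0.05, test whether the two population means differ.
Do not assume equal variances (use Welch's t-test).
Welch's two-sample t-test:
H₀: μ₁ = μ₂
H₁: μ₁ ≠ μ₂
s₁²/n₁ = 10.92²/40 = 2.9812,  s₂²/n₂ = 7.05²/31 = 1.6033
SE = √(s₁²/n₁ + s₂²/n₂) = √(2.9812 + 1.6033) = 2.1411
df (Welch-Satterthwaite) = (s₁²/n₁ + s₂²/n₂)² / [(s₁²/n₁)²/(n₁-1) + (s₂²/n₂)²/(n₂-1)] ≈ 67.03
t = (x̄₁ - x̄₂) / SE = (55.25 - 58.25) / 2.1411 = -3.00 / 2.1411 = -1.401
p-value = 0.1658

Since p-value > α = 0.05, we fail to reject H₀.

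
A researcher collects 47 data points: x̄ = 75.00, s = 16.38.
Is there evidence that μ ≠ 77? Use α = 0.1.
One-sample t-test:
H₀: μ = 77
H₁: μ ≠ 77
df = n - 1 = 46
t = (x̄ - μ₀) / (s/√n) = (75.00 - 77) / (16.38/√47) = -0.837
p-value = 0.4069

Since p-value > α = 0.1, we fail to reject H₀.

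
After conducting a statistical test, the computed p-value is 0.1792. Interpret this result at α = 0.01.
Since p = 0.1792 > α = 0.01, fail to reject H₀.
There is insufficient evidence to reject the null hypothesis; the result is not statistically significant at the 0.01 level.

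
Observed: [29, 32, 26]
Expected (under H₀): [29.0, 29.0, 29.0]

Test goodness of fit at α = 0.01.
Chi-square goodness of fit test:
H₀: observed counts match expected distribution
H₁: observed counts differ from expected distribution
df = k - 1 = 2
χ² = Σ(O - E)²/E
   = (29 - 29.0)²/29.0 + (32 - 29.0)²/29.0 + (26 - 29.0)²/29.0
   = 0.000 + 0.310 + 0.310
   = 0.62
p-value = 0.7332

Since p-value > α = 0.01, we fail to reject H₀.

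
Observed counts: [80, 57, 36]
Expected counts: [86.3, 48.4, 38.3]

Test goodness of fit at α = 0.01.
Chi-square goodness of fit test:
H₀: observed counts match expected distribution
H₁: observed counts differ from expected distribution
df = k - 1 = 2
χ² = Σ(O - E)²/E
   = (80 - 86.3)²/86.3 + (57 - 48.4)²/48.4 + (36 - 38.3)²/38.3
   = 0.460 + 1.528 + 0.138
   = 2.13
p-value = 0.3454

Since p-value > α = 0.01, we fail to reject H₀.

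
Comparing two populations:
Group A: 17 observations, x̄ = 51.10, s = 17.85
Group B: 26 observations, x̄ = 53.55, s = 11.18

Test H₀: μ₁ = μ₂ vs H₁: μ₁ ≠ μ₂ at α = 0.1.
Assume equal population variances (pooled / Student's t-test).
Student's two-sample t-test (equal variances):
H₀: μ₁ = μ₂
H₁: μ₁ ≠ μ₂
df = n₁ + n₂ - 2 = 41
Pooled variance s_p² = [(n₁-1)s₁² + (n₂-1)s₂²] / (n₁ + n₂ - 2) = [(16)(17.85²) + (25)(11.18²)] / 41 = 200.5554
SE = √(s_p²(1/n₁ + 1/n₂)) = √(200.5554 × (1/17 + 1/26)) = 4.4171
t = (x̄₁ - x̄₂) / SE = (51.10 - 53.55) / 4.4171 = -2.45 / 4.4171 = -0.555
p-value = 0.5821

Since p-value > α = 0.1, we fail to reject H₀.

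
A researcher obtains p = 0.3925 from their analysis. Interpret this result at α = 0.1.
Since p = 0.3925 > α = 0.1, fail to reject H₀.
There is insufficient evidence to reject the null hypothesis; the result is not statistically significant at the 0.1 level.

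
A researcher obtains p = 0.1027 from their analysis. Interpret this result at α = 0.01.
Since p = 0.1027 > α = 0.01, fail to reject H₀.
There is insufficient evidence to reject the null hypothesis; the result is not statistically significant at the 0.01 level.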